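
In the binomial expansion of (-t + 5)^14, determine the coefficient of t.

-17089843750

The general term is C(14,j)·(-t)^j·(5)^(14-j); the t^1 term has j = 1.
C(14,1) = 14.
Coefficient = C(14,1) · (-1)^1 · 5^13 = 14 · (-1) · 1220703125 = -17089843750.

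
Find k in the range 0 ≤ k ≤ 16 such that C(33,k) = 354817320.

12

C(33,k) increases on 0 ≤ k ≤ 16. C(33,11) = 193536720 and C(33,12) = 354817320, so k = 12.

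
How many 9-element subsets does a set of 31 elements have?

20160075

C(31,9) = (31·30·29·28·27·26·25·24·23) / 9! = 7315688016000 / 362880 = 20160075.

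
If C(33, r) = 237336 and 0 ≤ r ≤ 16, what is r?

5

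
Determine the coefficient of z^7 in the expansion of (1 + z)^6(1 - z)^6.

Coefficient of z^7 = Σ_{j} C(6,j)·1^j·C(6,7-j)·(-1)^(7-j) for j from 1 to 6.
= 6 + (-90) + 300 + (-300) + 90 + (-6) = 0.

0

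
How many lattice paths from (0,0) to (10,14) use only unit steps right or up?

Each path is a sequence of 24 steps with 10 rights: C(24,10) = 1961256.

1961256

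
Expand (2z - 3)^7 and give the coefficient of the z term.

10206

The general term is C(7,j)·(2z)^j·(-3)^(7-j); the z^1 term has j = 1.
C(7,1) = 7.
Coefficient = C(7,1) · 2^1 · (-3)^6 = 7 · 2 · 729 = 10206.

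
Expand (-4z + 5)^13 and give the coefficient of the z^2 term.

The general term is C(13,j)·(-4z)^j·(5)^(13-j); the z^2 term has j = 2.
C(13,2) = 78.
Coefficient = C(13,2) · (-4)^2 · 5^11 = 78 · 16 · 48828125 = 60937500000.

60937500000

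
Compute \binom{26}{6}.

C(26,6) = (26·25·24·23·22·21) / 6! = 165765600 / 720 = 230230.

230230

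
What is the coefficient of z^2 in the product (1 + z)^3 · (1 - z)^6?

0

Coefficient of z^2 = Σ_{j} C(3,j)·1^j·C(6,2-j)·(-1)^(2-j) for j from 0 to 2.
= 15 + (-18) + 3 = 0.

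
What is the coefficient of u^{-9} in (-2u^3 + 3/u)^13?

General term: C(13,j)·(-2u^3)^j·(3/u)^(13-j), with u-exponent 3j − 1(13−j) = 4j − 13.
Set 4j − 13 = -9: j = 1.
C(13,1) = 13; (-2)^1 = -2; 3^12 = 531441.
Coefficient = 13 · (-2) · 531441 = -13817466.

-13817466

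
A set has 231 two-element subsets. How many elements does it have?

n(n−1)/2 = 231 ⇒ n(n−1) = 462. Since 22·21 = 462, n = 22.

22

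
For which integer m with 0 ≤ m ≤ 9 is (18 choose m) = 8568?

5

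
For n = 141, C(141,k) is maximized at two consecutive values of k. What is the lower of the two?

For odd n = 141, C(141,k) peaks at k = (n−1)/2 and (n+1)/2; the lower is 70.

70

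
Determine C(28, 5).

98280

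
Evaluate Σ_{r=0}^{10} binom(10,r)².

184756

By Vandermonde's identity, Σ C(10,r)² = C(20,10) = 184756.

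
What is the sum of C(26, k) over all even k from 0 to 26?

Even-k terms of row 26 sum to 2^25 = 33554432.

33554432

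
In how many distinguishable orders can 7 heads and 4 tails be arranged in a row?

330

Choose positions for the heads: C(11,7) = 330.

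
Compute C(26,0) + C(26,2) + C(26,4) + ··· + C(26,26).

33554432

Even-i terms of row 26 sum to 2^25 = 33554432.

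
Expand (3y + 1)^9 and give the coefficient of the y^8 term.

59049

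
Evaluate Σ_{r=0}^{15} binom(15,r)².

By Vandermonde's identity, Σ C(15,r)² = C(30,15) = 155117520.

155117520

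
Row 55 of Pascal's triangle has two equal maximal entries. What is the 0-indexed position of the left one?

For odd n = 55, C(55,k) peaks at k = (n−1)/2 and (n+1)/2; the lesser is 27.

27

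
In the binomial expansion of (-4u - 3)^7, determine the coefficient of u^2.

-81648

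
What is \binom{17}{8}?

24310

C(17,8) = (17·16·15·14·13·12·11·10) / 8! = 980179200 / 40320 = 24310.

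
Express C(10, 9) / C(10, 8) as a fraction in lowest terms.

2/9

C(n,k+1)/C(n,k) = (n−k)/(k+1) = (10−8)/(8+1) = 2/9.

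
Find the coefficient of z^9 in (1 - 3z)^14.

-39405366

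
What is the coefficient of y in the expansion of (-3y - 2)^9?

The general term is C(9,j)·(-3y)^j·(-2)^(9-j); the y^1 term has j = 1.
C(9,1) = 9.
Coefficient = C(9,1) · (-3)^1 · (-2)^8 = 9 · (-3) · 256 = -6912.

-6912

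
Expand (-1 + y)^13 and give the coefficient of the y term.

The general term is C(13,j)·(-1)^j·(y)^(13-j); the y^1 term has j = 12.
C(13,12) = 13.
Coefficient = C(13,12) = 13.

13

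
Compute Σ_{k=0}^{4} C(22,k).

1 + 22 + 231 + 1540 + 7315 = 9109.

9109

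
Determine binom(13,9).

715

C(13,9) = C(13,4) by symmetry.
C(13,4) = (13·12·11·10) / 4! = 17160 / 24 = 715.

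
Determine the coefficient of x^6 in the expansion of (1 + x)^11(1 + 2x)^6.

67582

Coefficient of x^6 = Σ_{j} C(11,j)·1^j·C(6,6-j)·2^(6-j) for j from 0 to 6.
= 64 + 2112 + 13200 + 26400 + 19800 + 5544 + 462 = 67582.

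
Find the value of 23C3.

C(23,3) = (23·22·21) / 3! = 10626 / 6 = 1771.

1771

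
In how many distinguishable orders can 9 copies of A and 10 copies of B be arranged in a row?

92378

Choose positions for the A's: C(19,9) = 92378.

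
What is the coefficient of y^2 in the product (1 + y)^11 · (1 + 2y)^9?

Coefficient of y^2 = Σ_{j} C(11,j)·1^j·C(9,2-j)·2^(2-j) for j from 0 to 2.
= 144 + 198 + 55 = 397.

397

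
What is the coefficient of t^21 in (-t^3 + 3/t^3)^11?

General term: C(11,j)·(-t^3)^j·(3/t^3)^(11-j), with t-exponent 3j − 3(11−j) = 6j − 33.
Set 6j − 33 = 21: j = 9.
C(11,9) = 55; (-1)^9 = -1; 3^2 = 9.
Coefficient = 55 · (-1) · 9 = -495.

-495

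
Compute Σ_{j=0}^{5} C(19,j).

1 + 19 + 171 + 969 + 3876 + 11628 = 16664.

16664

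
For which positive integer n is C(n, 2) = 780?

40

n(n−1)/2 = 780 ⇒ n(n−1) = 1560. Since 40·39 = 1560, n = 40.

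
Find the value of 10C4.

C(10,4) = (10·9·8·7) / 4! = 5040 / 24 = 210.

210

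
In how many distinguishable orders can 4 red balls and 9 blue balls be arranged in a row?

715

Choose positions for the red balls: C(13,4) = 715.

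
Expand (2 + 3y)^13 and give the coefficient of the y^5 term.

80061696

The general term is C(13,j)·(2)^j·(3y)^(13-j); the y^5 term has j = 8.
C(13,8) = 1287.
Coefficient = C(13,8) · 2^8 · 3^5 = 1287 · 256 · 243 = 80061696.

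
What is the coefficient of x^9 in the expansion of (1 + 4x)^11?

14417920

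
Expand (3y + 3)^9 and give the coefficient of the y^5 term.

2480058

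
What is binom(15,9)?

5005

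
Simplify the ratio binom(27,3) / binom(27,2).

C(n,k+1)/C(n,k) = (n−k)/(k+1) = (27−2)/(2+1) = 25/3.

25/3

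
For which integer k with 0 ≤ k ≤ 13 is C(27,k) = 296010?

6

C(27,k) increases on 0 ≤ k ≤ 13. C(27,5) = 80730 and C(27,6) = 296010, so k = 6.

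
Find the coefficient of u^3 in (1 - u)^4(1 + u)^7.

-11

Coefficient of u^3 = Σ_{j} C(4,j)·(-1)^j·C(7,3-j)·1^(3-j) for j from 0 to 3.
= 35 + (-84) + 42 + (-4) = -11.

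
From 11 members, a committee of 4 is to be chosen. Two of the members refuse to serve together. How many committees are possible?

All 4-subsets: C(11,4) = 330. Those containing both fixed elements: C(9,2) = 36.
330 − 36 = 294.

294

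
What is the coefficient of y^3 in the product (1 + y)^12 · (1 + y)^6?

816

(1 + y)^12(1 + y)^6 = (1 + y)^18, so the coefficient of y^3 is C(18,3)·1^3 = 816·1 = 816.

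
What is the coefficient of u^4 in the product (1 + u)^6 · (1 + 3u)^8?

Coefficient of u^4 = Σ_{j} C(6,j)·1^j·C(8,4-j)·3^(4-j) for j from 0 to 4.
= 5670 + 9072 + 3780 + 480 + 15 = 19017.

19017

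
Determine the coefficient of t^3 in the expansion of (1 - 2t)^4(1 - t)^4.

Coefficient of t^3 = Σ_{j} C(4,j)·(-2)^j·C(4,3-j)·(-1)^(3-j) for j from 0 to 3.
= (-4) + (-48) + (-96) + (-32) = -180.

-180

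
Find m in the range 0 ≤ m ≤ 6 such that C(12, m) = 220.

3

C(12,m) increases on 0 ≤ m ≤ 6. C(12,2) = 66 and C(12,3) = 220, so m = 3.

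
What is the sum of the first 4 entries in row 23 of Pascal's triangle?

2048

1 + 23 + 253 + 1771 = 2048.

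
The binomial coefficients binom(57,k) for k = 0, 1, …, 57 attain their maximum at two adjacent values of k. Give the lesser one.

For odd n = 57, C(57,k) peaks at k = (n−1)/2 and (n+1)/2; the lesser is 28.

28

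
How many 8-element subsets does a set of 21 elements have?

203490

C(21,8) = (21·20·19·18·17·16·15·14) / 8! = 8204716800 / 40320 = 203490.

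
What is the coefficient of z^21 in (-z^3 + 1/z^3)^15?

-1365

General term: C(15,j)·(-z^3)^j·(1/z^3)^(15-j), with z-exponent 3j − 3(15−j) = 6j − 45.
Set 6j − 45 = 21: j = 11.
C(15,11) = 1365; (-1)^11 = -1; 1^4 = 1.
Coefficient = 1365 · (-1) · 1 = -1365.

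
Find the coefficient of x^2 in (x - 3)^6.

1215

The general term is C(6,j)·(x)^j·(-3)^(6-j); the x^2 term has j = 2.
C(6,2) = 15.
Coefficient = C(6,2) · (-3)^4 = 15 · 81 = 1215.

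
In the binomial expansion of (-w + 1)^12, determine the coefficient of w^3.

-220

The general term is C(12,j)·(-w)^j·(1)^(12-j); the w^3 term has j = 3.
C(12,3) = 220.
Coefficient = C(12,3) · (-1)^3 = 220 · (-1) = -220.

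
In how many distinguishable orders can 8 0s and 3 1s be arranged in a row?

165

Choose positions for the 0s: C(11,8) = 165.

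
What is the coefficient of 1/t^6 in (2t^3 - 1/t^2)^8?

General term: C(8,j)·(2t^3)^j·(-1/t^2)^(8-j), with t-exponent 3j − 2(8−j) = 5j − 16.
Set 5j − 16 = -6: j = 2.
C(8,2) = 28; 2^2 = 4; (-1)^6 = 1.
Coefficient = 28 · 4 · 1 = 112.

112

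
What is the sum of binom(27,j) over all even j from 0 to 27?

67108864

Half of (1+1)^27 + (1−1)^27 gives the even-index sum: 2^26 = 67108864.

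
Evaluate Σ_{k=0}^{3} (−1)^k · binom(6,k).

-10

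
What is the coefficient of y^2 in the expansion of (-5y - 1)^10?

1125

The general term is C(10,j)·(-5y)^j·(-1)^(10-j); the y^2 term has j = 2.
C(10,2) = 45.
Coefficient = C(10,2) · (-5)^2 = 45 · 25 = 1125.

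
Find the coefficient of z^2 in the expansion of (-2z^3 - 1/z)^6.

60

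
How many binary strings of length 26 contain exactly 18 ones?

Choose the 18 positions: C(26,18) = 1562275.

1562275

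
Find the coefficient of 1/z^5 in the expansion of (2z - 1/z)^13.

-11440

General term: C(13,j)·(2z)^j·(-1/z)^(13-j), with z-exponent 1j − 1(13−j) = 2j − 13.
Set 2j − 13 = -5: j = 4.
C(13,4) = 715; 2^4 = 16; (-1)^9 = -1.
Coefficient = 715 · 16 · (-1) = -11440.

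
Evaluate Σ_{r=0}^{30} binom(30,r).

1073741824

Setting x = 1 in (1+x)^30 gives Σ C(30,r) = 2^30 = 1073741824.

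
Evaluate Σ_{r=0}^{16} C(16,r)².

Σ C(16,r)² is the coefficient of x^16 in (1+x)^16(1+x)^16 = (1+x)^32, i.e. C(32,16) = 601080390.

601080390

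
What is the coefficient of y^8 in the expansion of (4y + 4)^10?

47185920

The general term is C(10,j)·(4y)^j·(4)^(10-j); the y^8 term has j = 8.
C(10,8) = 45.
Coefficient = C(10,8) · 4^8 · 4^2 = 45 · 65536 · 16 = 47185920.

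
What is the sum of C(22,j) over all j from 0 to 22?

4194304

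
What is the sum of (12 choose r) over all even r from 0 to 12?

Even-r terms of row 12 sum to 2^11 = 2048.

2048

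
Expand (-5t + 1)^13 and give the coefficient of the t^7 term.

-134062500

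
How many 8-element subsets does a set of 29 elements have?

C(29,8) = (29·28·27·26·25·24·23·22) / 8! = 173059286400 / 40320 = 4292145.

4292145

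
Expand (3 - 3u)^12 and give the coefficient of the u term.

-6377292

The general term is C(12,j)·(3)^j·(-3u)^(12-j); the u^1 term has j = 11.
C(12,11) = 12.
Coefficient = C(12,11) · 3^11 · (-3)^1 = 12 · 177147 · (-3) = -6377292.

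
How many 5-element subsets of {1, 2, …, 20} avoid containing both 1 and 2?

All 5-subsets: C(20,5) = 15504. Those containing both fixed elements: C(18,3) = 816.
15504 − 816 = 14688.

14688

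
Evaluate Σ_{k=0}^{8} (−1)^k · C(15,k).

The partial alternating sum Σ_{k=0}^{8} (−1)^k C(15,k) = (−1)^8 C(14,8) = 3003.

3003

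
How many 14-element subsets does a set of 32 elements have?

471435600

C(32,14) = (32·31·30·29·28·27·26·25·24·23·22·21·20·19) / 14! = 41098950018846720000 / 87178291200 = 471435600.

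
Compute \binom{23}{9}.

817190

C(23,9) = (23·22·21·20·19·18·17·16·15) / 9! = 296541907200 / 362880 = 817190.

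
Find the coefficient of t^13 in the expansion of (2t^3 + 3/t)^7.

6048

General term: C(7,j)·(2t^3)^j·(3/t)^(7-j), with t-exponent 3j − 1(7−j) = 4j − 7.
Set 4j − 7 = 13: j = 5.
C(7,5) = 21; 2^5 = 32; 3^2 = 9.
Coefficient = 21 · 32 · 9 = 6048.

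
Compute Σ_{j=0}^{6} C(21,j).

1 + 21 + 210 + 1330 + 5985 + 20349 + 54264 = 82160.

82160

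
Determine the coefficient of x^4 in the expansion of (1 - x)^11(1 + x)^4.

Coefficient of x^4 = Σ_{j} C(11,j)·(-1)^j·C(4,4-j)·1^(4-j) for j from 0 to 4.
= 1 + (-44) + 330 + (-660) + 330 = -43.

-43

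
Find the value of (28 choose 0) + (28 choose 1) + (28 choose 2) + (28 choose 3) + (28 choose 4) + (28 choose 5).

122438

1 + 28 + 378 + 3276 + 20475 + 98280 = 122438.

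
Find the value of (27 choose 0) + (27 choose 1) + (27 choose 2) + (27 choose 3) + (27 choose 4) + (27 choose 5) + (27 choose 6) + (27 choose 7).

1 + 27 + 351 + 2925 + 17550 + 80730 + 296010 + 888030 = 1285624.

1285624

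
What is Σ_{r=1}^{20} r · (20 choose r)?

Since r·C(20,r) = 20·C(19,r−1), the sum is 20·2^19 = 20·524288 = 10485760.

10485760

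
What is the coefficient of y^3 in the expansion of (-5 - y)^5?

-250

The general term is C(5,j)·(-5)^j·(-y)^(5-j); the y^3 term has j = 2.
C(5,2) = 10.
Coefficient = C(5,2) · (-5)^2 · (-1)^3 = 10 · 25 · (-1) = -250.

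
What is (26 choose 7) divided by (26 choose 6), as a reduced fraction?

C(n,k+1)/C(n,k) = (n−k)/(k+1) = (26−6)/(6+1) = 20/7.

20/7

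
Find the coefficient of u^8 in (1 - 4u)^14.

196804608

The general term is C(14,j)·(1)^j·(-4u)^(14-j); the u^8 term has j = 6.
C(14,6) = 3003.
Coefficient = C(14,6) · (-4)^8 = 3003 · 65536 = 196804608.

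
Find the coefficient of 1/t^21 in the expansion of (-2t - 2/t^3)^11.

-337920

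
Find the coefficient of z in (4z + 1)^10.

The general term is C(10,j)·(4z)^j·(1)^(10-j); the z^1 term has j = 1.
C(10,1) = 10.
Coefficient = C(10,1) · 4^1 = 10 · 4 = 40.

40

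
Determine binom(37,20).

15905368710

C(37,20) = C(37,17) by symmetry.
C(37,17) = (37·36·35·34·33·32·31·30·29·28·27·26·25·24·23·22·21) / 17! = 5657339689378493276160000 / 355687428096000 = 15905368710.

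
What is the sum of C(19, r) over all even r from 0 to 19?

262144

Even-r terms of row 19 sum to 2^18 = 262144.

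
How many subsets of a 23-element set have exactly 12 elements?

1352078

Choose the 12 positions: C(23,12) = 1352078.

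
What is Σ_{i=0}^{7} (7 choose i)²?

3432

Σ C(7,i)² is the coefficient of x^7 in (1+x)^7(1+x)^7 = (1+x)^14, i.e. C(14,7) = 3432.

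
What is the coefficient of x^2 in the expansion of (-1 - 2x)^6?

The general term is C(6,j)·(-1)^j·(-2x)^(6-j); the x^2 term has j = 4.
C(6,4) = 15.
Coefficient = C(6,4) · (-2)^2 = 15 · 4 = 60.

60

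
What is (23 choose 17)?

100947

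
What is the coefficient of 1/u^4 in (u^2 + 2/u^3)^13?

109824

General term: C(13,j)·(u^2)^j·(2/u^3)^(13-j), with u-exponent 2j − 3(13−j) = 5j − 39.
Set 5j − 39 = -4: j = 7.
C(13,7) = 1716; 1^7 = 1; 2^6 = 64.
Coefficient = 1716 · 1 · 64 = 109824.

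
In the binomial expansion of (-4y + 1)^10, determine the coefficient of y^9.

The general term is C(10,j)·(-4y)^j·(1)^(10-j); the y^9 term has j = 9.
C(10,9) = 10.
Coefficient = C(10,9) · (-4)^9 = 10 · (-262144) = -2621440.

-2621440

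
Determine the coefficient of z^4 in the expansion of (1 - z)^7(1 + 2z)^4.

Coefficient of z^4 = Σ_{j} C(7,j)·(-1)^j·C(4,4-j)·2^(4-j) for j from 0 to 4.
= 16 + (-224) + 504 + (-280) + 35 = 51.

51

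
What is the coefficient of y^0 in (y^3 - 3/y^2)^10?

153090

General term: C(10,j)·(y^3)^j·(-3/y^2)^(10-j), with y-exponent 3j − 2(10−j) = 5j − 20.
Set 5j − 20 = 0: j = 4.
C(10,4) = 210; 1^4 = 1; (-3)^6 = 729.
Coefficient = 210 · 1 · 729 = 153090.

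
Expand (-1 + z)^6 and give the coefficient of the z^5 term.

-6

The general term is C(6,j)·(-1)^j·(z)^(6-j); the z^5 term has j = 1.
C(6,1) = 6.
Coefficient = C(6,1) · (-1)^1 = 6 · (-1) = -6.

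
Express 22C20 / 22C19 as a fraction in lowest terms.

3/20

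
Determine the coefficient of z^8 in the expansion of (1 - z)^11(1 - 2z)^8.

Coefficient of z^8 = Σ_{j} C(11,j)·(-1)^j·C(8,8-j)·(-2)^(8-j) for j from 0 to 8.
= 256 + 11264 + 98560 + 295680 + 369600 + 206976 + 51744 + 5280 + 165 = 1039525.

1039525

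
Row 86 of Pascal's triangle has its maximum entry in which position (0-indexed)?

C(86,k) is maximized at k = 86/2 = 43.

43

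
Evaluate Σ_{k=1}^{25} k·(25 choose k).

419430400

Since k·C(25,k) = 25·C(24,k−1), the sum is 25·2^24 = 25·16777216 = 419430400.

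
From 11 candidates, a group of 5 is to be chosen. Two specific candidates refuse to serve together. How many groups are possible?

378

All 5-subsets: C(11,5) = 462. Those containing both fixed elements: C(9,3) = 84.
462 − 84 = 378.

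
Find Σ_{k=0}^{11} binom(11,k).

The entries of row 11 sum to 2^11 = 2048.

2048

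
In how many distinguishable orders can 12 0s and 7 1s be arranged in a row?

Choose positions for the 0s: C(19,12) = 50388.

50388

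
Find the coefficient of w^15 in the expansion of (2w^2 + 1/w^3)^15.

1863680

General term: C(15,j)·(2w^2)^j·(1/w^3)^(15-j), with w-exponent 2j − 3(15−j) = 5j − 45.
Set 5j − 45 = 15: j = 12.
C(15,12) = 455; 2^12 = 4096; 1^3 = 1.
Coefficient = 455 · 4096 · 1 = 1863680.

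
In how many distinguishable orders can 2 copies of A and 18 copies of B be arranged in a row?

Choose positions for the A's: C(20,2) = 190.

190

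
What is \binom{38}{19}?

C(38,19) = (38·37·36·35·34·33·32·31·30·29·28·27·26·25·24·23·22·21·20) / 19! = 4299578163927654889881600000 / 121645100408832000 = 35345263800.

35345263800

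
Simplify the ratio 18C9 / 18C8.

10/9

C(n,k+1)/C(n,k) = (n−k)/(k+1) = (18−8)/(8+1) = 10/9.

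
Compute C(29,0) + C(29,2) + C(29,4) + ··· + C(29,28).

268435456

Half of (1+1)^29 + (1−1)^29 gives the even-index sum: 2^28 = 268435456.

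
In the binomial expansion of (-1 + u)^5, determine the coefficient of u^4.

The general term is C(5,j)·(-1)^j·(u)^(5-j); the u^4 term has j = 1.
C(5,1) = 5.
Coefficient = C(5,1) · (-1)^1 = 5 · (-1) = -5.

-5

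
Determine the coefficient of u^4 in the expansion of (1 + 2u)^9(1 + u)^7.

10409

Coefficient of u^4 = Σ_{j} C(9,j)·2^j·C(7,4-j)·1^(4-j) for j from 0 to 4.
= 35 + 630 + 3024 + 4704 + 2016 = 10409.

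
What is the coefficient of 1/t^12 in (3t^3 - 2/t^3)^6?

General term: C(6,j)·(3t^3)^j·(-2/t^3)^(6-j), with t-exponent 3j − 3(6−j) = 6j − 18.
Set 6j − 18 = -12: j = 1.
C(6,1) = 6; 3^1 = 3; (-2)^5 = -32.
Coefficient = 6 · 3 · (-32) = -576.

-576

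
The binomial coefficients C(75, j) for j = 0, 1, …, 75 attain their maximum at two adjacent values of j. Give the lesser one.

37

For odd n = 75, C(75,j) peaks at j = (n−1)/2 and (n+1)/2; the lesser is 37.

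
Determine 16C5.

4368

C(16,5) = (16·15·14·13·12) / 5! = 524160 / 120 = 4368.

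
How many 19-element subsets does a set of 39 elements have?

C(39,19) = (39·38·37·36·35·34·33·32·31·30·29·28·27·26·25·24·23·22·21) / 19! = 8384177419658927035269120000 / 121645100408832000 = 68923264410.

68923264410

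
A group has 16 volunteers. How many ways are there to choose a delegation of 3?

This is C(16,3) = 560.

560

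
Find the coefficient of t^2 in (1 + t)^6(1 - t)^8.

Coefficient of t^2 = Σ_{j} C(6,j)·1^j·C(8,2-j)·(-1)^(2-j) for j from 0 to 2.
= 28 + (-48) + 15 = -5.

-5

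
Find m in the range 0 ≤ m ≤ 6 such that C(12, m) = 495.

C(12,m) increases on 0 ≤ m ≤ 6. C(12,3) = 220 and C(12,4) = 495, so m = 4.

4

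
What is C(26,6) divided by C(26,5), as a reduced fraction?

7/2

C(n,k+1)/C(n,k) = (n−k)/(k+1) = (26−5)/(5+1) = 21/6 = 7/2.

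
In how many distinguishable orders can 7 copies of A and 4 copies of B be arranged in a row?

Choose positions for the A's: C(11,7) = 330.

330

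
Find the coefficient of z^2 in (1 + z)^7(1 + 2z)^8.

245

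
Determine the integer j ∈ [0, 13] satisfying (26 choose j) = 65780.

C(26,j) increases on 0 ≤ j ≤ 13. C(26,4) = 14950 and C(26,5) = 65780, so j = 5.

5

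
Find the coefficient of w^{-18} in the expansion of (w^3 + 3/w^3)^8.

General term: C(8,j)·(w^3)^j·(3/w^3)^(8-j), with w-exponent 3j − 3(8−j) = 6j − 24.
Set 6j − 24 = -18: j = 1.
C(8,1) = 8; 1^1 = 1; 3^7 = 2187.
Coefficient = 8 · 1 · 2187 = 17496.

17496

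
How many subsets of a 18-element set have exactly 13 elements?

Choose the 13 positions: C(18,13) = 8568.

8568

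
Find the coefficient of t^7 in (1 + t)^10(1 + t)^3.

1716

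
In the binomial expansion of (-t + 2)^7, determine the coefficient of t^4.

280

The general term is C(7,j)·(-t)^j·(2)^(7-j); the t^4 term has j = 4.
C(7,4) = 35.
Coefficient = C(7,4) · 2^3 = 35 · 8 = 280.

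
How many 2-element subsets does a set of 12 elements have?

C(12,2) = (12·11) / 2! = 132 / 2 = 66.

66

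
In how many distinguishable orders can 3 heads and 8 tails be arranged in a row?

165

Choose positions for the heads: C(11,3) = 165.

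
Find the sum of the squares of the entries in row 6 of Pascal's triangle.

924

Σ C(6,i)² is the coefficient of x^6 in (1+x)^6(1+x)^6 = (1+x)^12, i.e. C(12,6) = 924.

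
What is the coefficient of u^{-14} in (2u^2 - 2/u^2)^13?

General term: C(13,j)·(2u^2)^j·(-2/u^2)^(13-j), with u-exponent 2j − 2(13−j) = 4j − 26.
Set 4j − 26 = -14: j = 3.
C(13,3) = 286; 2^3 = 8; (-2)^10 = 1024.
Coefficient = 286 · 8 · 1024 = 2342912.

2342912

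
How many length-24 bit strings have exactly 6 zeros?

Choose the 6 positions: C(24,6) = 134596.

134596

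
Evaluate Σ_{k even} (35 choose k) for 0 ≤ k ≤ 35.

17179869184

Half of (1+1)^35 + (1−1)^35 gives the even-index sum: 2^34 = 17179869184.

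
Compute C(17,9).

C(17,9) = C(17,8) by symmetry.
C(17,8) = (17·16·15·14·13·12·11·10) / 8! = 980179200 / 40320 = 24310.

24310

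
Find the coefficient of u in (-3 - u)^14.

22320522

The general term is C(14,j)·(-3)^j·(-u)^(14-j); the u^1 term has j = 13.
C(14,13) = 14.
Coefficient = C(14,13) · (-3)^13 · (-1)^1 = 14 · (-1594323) · (-1) = 22320522.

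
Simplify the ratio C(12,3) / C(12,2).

10/3

C(n,k+1)/C(n,k) = (n−k)/(k+1) = (12−2)/(2+1) = 10/3.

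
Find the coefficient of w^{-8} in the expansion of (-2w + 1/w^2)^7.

84

General term: C(7,j)·(-2w)^j·(1/w^2)^(7-j), with w-exponent 1j − 2(7−j) = 3j − 14.
Set 3j − 14 = -8: j = 2.
C(7,2) = 21; (-2)^2 = 4; 1^5 = 1.
Coefficient = 21 · 4 · 1 = 84.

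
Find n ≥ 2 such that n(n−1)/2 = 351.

27

n(n−1)/2 = 351 ⇒ n(n−1) = 702. Since 27·26 = 702, n = 27.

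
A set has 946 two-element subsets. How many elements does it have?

44

n(n−1)/2 = 946 ⇒ n(n−1) = 1892. Since 44·43 = 1892, n = 44.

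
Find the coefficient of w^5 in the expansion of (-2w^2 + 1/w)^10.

-8064

General term: C(10,j)·(-2w^2)^j·(1/w)^(10-j), with w-exponent 2j − 1(10−j) = 3j − 10.
Set 3j − 10 = 5: j = 5.
C(10,5) = 252; (-2)^5 = -32; 1^5 = 1.
Coefficient = 252 · (-32) · 1 = -8064.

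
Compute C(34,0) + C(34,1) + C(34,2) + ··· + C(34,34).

Setting x = 1 in (1+x)^34 gives Σ C(34,j) = 2^34 = 17179869184.

17179869184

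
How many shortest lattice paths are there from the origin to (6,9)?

5005

Each path is a sequence of 15 steps with 6 rights: C(15,6) = 5005.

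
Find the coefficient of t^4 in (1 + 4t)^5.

1280

The general term is C(5,j)·(1)^j·(4t)^(5-j); the t^4 term has j = 1.
C(5,1) = 5.
Coefficient = C(5,1) · 4^4 = 5 · 256 = 1280.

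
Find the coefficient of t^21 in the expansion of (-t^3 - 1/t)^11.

-165

General term: C(11,j)·(-t^3)^j·(-1/t)^(11-j), with t-exponent 3j − 1(11−j) = 4j − 11.
Set 4j − 11 = 21: j = 8.
C(11,8) = 165; (-1)^8 = 1; (-1)^3 = -1.
Coefficient = 165 · 1 · (-1) = -165.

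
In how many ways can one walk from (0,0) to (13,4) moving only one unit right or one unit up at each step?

2380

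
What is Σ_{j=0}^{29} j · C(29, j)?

Since j·C(29,j) = 29·C(28,j−1), the sum is 29·2^28 = 29·268435456 = 7784628224.

7784628224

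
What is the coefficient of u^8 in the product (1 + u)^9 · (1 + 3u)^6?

381843

Coefficient of u^8 = Σ_{j} C(9,j)·1^j·C(6,8-j)·3^(8-j) for j from 2 to 8.
= 26244 + 122472 + 153090 + 68040 + 11340 + 648 + 9 = 381843.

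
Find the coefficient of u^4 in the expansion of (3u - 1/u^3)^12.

3897234

General term: C(12,j)·(3u)^j·(-1/u^3)^(12-j), with u-exponent 1j − 3(12−j) = 4j − 36.
Set 4j − 36 = 4: j = 10.
C(12,10) = 66; 3^10 = 59049; (-1)^2 = 1.
Coefficient = 66 · 59049 · 1 = 3897234.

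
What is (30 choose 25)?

C(30,25) = C(30,5) by symmetry.
C(30,5) = (30·29·28·27·26) / 5! = 17100720 / 120 = 142506.

142506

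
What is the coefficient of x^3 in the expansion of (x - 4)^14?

-1526726656

The general term is C(14,j)·(x)^j·(-4)^(14-j); the x^3 term has j = 3.
C(14,3) = 364.
Coefficient = C(14,3) · (-4)^11 = 364 · (-4194304) = -1526726656.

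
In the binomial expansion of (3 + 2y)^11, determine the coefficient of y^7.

The general term is C(11,j)·(3)^j·(2y)^(11-j); the y^7 term has j = 4.
C(11,4) = 330.
Coefficient = C(11,4) · 3^4 · 2^7 = 330 · 81 · 128 = 3421440.

3421440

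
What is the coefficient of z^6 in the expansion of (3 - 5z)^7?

328125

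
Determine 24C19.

C(24,19) = C(24,5) by symmetry.
C(24,5) = (24·23·22·21·20) / 5! = 5100480 / 120 = 42504.

42504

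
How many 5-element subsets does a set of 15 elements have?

C(15,5) = (15·14·13·12·11) / 5! = 360360 / 120 = 3003.

3003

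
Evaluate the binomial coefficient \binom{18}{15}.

816

C(18,15) = C(18,3) by symmetry.
C(18,3) = (18·17·16) / 3! = 4896 / 6 = 816.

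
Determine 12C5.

792

C(12,5) = (12·11·10·9·8) / 5! = 95040 / 120 = 792.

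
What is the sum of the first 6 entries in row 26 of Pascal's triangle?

1 + 26 + 325 + 2600 + 14950 + 65780 = 83682.

83682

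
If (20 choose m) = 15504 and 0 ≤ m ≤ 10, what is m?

C(20,m) increases on 0 ≤ m ≤ 10. C(20,4) = 4845 and C(20,5) = 15504, so m = 5.

5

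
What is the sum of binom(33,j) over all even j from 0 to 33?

4294967296

Even-j terms of row 33 sum to 2^32 = 4294967296.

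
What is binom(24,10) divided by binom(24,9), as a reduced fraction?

3/2

C(n,k+1)/C(n,k) = (n−k)/(k+1) = (24−9)/(9+1) = 15/10 = 3/2.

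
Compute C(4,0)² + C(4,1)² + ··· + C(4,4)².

Σ C(4,r)² is the coefficient of x^4 in (1+x)^4(1+x)^4 = (1+x)^8, i.e. C(8,4) = 70.

70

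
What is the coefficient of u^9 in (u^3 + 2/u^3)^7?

84

General term: C(7,j)·(u^3)^j·(2/u^3)^(7-j), with u-exponent 3j − 3(7−j) = 6j − 21.
Set 6j − 21 = 9: j = 5.
C(7,5) = 21; 1^5 = 1; 2^2 = 4.
Coefficient = 21 · 1 · 4 = 84.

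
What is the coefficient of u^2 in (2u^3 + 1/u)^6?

60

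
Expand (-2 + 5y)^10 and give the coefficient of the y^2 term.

The general term is C(10,j)·(-2)^j·(5y)^(10-j); the y^2 term has j = 8.
C(10,8) = 45.
Coefficient = C(10,8) · (-2)^8 · 5^2 = 45 · 256 · 25 = 288000.

288000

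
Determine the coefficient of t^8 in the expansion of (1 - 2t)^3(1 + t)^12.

495

Coefficient of t^8 = Σ_{j} C(3,j)·(-2)^j·C(12,8-j)·1^(8-j) for j from 0 to 3.
= 495 + (-4752) + 11088 + (-6336) = 495.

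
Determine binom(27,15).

C(27,15) = C(27,12) by symmetry.
C(27,12) = (27·26·25·24·23·22·21·20·19·18·17·16) / 12! = 8326896754176000 / 479001600 = 17383860.

17383860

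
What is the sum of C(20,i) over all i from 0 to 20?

The entries of row 20 sum to 2^20 = 1048576.

1048576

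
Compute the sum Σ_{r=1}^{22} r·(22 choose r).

46137344

Differentiating (1+x)^22 and setting x=1: Σ r·C(22,r) = 22·2^21 = 46137344.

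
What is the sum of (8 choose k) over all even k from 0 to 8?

128

Half of (1+1)^8 + (1−1)^8 gives the even-index sum: 2^7 = 128.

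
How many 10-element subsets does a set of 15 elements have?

C(15,10) = C(15,5) by symmetry.
C(15,5) = (15·14·13·12·11) / 5! = 360360 / 120 = 3003.

3003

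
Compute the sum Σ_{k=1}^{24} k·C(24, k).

201326592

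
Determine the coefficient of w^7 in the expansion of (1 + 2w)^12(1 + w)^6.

Coefficient of w^7 = Σ_{j} C(12,j)·2^j·C(6,7-j)·1^(7-j) for j from 1 to 7.
= 24 + 1584 + 26400 + 158400 + 380160 + 354816 + 101376 = 1022760.

1022760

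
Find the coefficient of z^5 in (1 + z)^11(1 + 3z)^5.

39810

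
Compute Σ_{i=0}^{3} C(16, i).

1 + 16 + 120 + 560 = 697.

697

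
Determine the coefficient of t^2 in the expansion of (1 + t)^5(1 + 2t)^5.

Coefficient of t^2 = Σ_{j} C(5,j)·1^j·C(5,2-j)·2^(2-j) for j from 0 to 2.
= 40 + 50 + 10 = 100.

100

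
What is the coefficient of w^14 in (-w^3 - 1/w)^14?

3432

General term: C(14,j)·(-w^3)^j·(-1/w)^(14-j), with w-exponent 3j − 1(14−j) = 4j − 14.
Set 4j − 14 = 14: j = 7.
C(14,7) = 3432; (-1)^7 = -1; (-1)^7 = -1.
Coefficient = 3432 · (-1) · (-1) = 3432.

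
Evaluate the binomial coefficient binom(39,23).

C(39,23) = C(39,16) by symmetry.
C(39,16) = (39·38·37·36·35·34·33·32·31·30·29·28·27·26·25·24) / 16! = 789024790105300869120000 / 20922789888000 = 37711260990.

37711260990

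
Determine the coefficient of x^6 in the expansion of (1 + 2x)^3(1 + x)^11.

Coefficient of x^6 = Σ_{j} C(3,j)·2^j·C(11,6-j)·1^(6-j) for j from 0 to 3.
= 462 + 2772 + 3960 + 1320 = 8514.

8514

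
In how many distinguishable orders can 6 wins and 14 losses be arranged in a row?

Choose positions for the wins: C(20,6) = 38760.

38760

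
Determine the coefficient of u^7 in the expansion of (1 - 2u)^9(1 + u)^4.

Coefficient of u^7 = Σ_{j} C(9,j)·(-2)^j·C(4,7-j)·1^(7-j) for j from 3 to 7.
= (-672) + 8064 + (-24192) + 21504 + (-4608) = 96.

96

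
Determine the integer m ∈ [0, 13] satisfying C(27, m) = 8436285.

C(27,m) increases on 0 ≤ m ≤ 13. C(27,9) = 4686825 and C(27,10) = 8436285, so m = 10.

10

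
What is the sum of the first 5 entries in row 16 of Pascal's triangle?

2517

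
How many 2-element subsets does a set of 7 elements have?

C(7,2) = (7·6) / 2! = 42 / 2 = 21.

21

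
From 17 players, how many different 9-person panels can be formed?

24310

This is C(17,9) = 24310.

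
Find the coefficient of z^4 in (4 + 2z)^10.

The general term is C(10,j)·(4)^j·(2z)^(10-j); the z^4 term has j = 6.
C(10,6) = 210.
Coefficient = C(10,6) · 4^6 · 2^4 = 210 · 4096 · 16 = 13762560.

13762560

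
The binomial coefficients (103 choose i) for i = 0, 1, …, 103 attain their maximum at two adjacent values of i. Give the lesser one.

51

For odd n = 103, C(103,i) peaks at i = (n−1)/2 and (n+1)/2; the lesser is 51.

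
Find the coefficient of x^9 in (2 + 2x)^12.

The general term is C(12,j)·(2)^j·(2x)^(12-j); the x^9 term has j = 3.
C(12,3) = 220.
Coefficient = C(12,3) · 2^3 · 2^9 = 220 · 8 · 512 = 901120.

901120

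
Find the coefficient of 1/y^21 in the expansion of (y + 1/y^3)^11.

165

General term: C(11,j)·(y)^j·(1/y^3)^(11-j), with y-exponent 1j − 3(11−j) = 4j − 33.
Set 4j − 33 = -21: j = 3.
C(11,3) = 165; 1^3 = 1; 1^8 = 1.
Coefficient = 165 · 1 · 1 = 165.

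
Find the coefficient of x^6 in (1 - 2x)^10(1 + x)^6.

-1163

Coefficient of x^6 = Σ_{j} C(10,j)·(-2)^j·C(6,6-j)·1^(6-j) for j from 0 to 6.
= 1 + (-120) + 2700 + (-19200) + 50400 + (-48384) + 13440 = -1163.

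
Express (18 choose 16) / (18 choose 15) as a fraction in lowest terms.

3/16

C(n,k+1)/C(n,k) = (n−k)/(k+1) = (18−15)/(15+1) = 3/16.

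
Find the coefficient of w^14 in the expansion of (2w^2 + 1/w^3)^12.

General term: C(12,j)·(2w^2)^j·(1/w^3)^(12-j), with w-exponent 2j − 3(12−j) = 5j − 36.
Set 5j − 36 = 14: j = 10.
C(12,10) = 66; 2^10 = 1024; 1^2 = 1.
Coefficient = 66 · 1024 · 1 = 67584.

67584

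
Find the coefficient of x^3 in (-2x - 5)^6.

The general term is C(6,j)·(-2x)^j·(-5)^(6-j); the x^3 term has j = 3.
C(6,3) = 20.
Coefficient = C(6,3) · (-2)^3 · (-5)^3 = 20 · (-8) · (-125) = 20000.

20000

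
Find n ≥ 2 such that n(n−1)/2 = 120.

16

n(n−1)/2 = 120 ⇒ n(n−1) = 240. Since 16·15 = 240, n = 16.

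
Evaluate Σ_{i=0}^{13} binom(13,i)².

10400600

Σ C(13,i)² is the coefficient of x^13 in (1+x)^13(1+x)^13 = (1+x)^26, i.e. C(26,13) = 10400600.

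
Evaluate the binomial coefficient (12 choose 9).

220

C(12,9) = C(12,3) by symmetry.
C(12,3) = (12·11·10) / 3! = 1320 / 6 = 220.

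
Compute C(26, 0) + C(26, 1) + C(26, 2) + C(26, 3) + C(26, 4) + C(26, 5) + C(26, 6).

1 + 26 + 325 + 2600 + 14950 + 65780 + 230230 = 313912.

313912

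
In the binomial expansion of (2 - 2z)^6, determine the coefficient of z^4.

The general term is C(6,j)·(2)^j·(-2z)^(6-j); the z^4 term has j = 2.
C(6,2) = 15.
Coefficient = C(6,2) · 2^2 · (-2)^4 = 15 · 4 · 16 = 960.

960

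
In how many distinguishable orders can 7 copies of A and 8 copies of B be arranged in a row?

Choose positions for the A's: C(15,7) = 6435.

6435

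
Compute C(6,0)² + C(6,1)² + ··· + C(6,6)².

924

By Vandermonde's identity, Σ C(6,i)² = C(12,6) = 924.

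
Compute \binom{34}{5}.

C(34,5) = (34·33·32·31·30) / 5! = 33390720 / 120 = 278256.

278256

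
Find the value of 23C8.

C(23,8) = (23·22·21·20·19·18·17·16) / 8! = 19769460480 / 40320 = 490314.

490314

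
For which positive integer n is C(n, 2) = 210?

21

n(n−1)/2 = 210 ⇒ n(n−1) = 420. Since 21·20 = 420, n = 21.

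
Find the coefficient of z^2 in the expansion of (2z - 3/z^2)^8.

16128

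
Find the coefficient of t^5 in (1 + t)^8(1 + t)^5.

(1 + t)^8(1 + t)^5 = (1 + t)^13, so the coefficient of t^5 is C(13,5)·1^5 = 1287·1 = 1287.

1287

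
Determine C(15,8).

6435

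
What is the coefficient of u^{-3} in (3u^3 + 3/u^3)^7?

76545

General term: C(7,j)·(3u^3)^j·(3/u^3)^(7-j), with u-exponent 3j − 3(7−j) = 6j − 21.
Set 6j − 21 = -3: j = 3.
C(7,3) = 35; 3^3 = 27; 3^4 = 81.
Coefficient = 35 · 27 · 81 = 76545.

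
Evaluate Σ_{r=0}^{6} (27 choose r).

1 + 27 + 351 + 2925 + 17550 + 80730 + 296010 = 397594.

397594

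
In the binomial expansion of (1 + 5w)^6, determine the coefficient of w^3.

2500

The general term is C(6,j)·(1)^j·(5w)^(6-j); the w^3 term has j = 3.
C(6,3) = 20.
Coefficient = C(6,3) · 5^3 = 20 · 125 = 2500.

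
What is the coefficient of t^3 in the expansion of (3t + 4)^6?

The general term is C(6,j)·(3t)^j·(4)^(6-j); the t^3 term has j = 3.
C(6,3) = 20.
Coefficient = C(6,3) · 3^3 · 4^3 = 20 · 27 · 64 = 34560.

34560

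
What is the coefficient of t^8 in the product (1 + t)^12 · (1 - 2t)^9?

Coefficient of t^8 = Σ_{j} C(12,j)·1^j·C(9,8-j)·(-2)^(8-j) for j from 0 to 8.
= 2304 + (-55296) + 354816 + (-887040) + 997920 + (-532224) + 133056 + (-14256) + 495 = -225.

-225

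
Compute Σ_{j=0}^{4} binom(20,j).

1 + 20 + 190 + 1140 + 4845 = 6196.

6196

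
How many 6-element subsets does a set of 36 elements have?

C(36,6) = (36·35·34·33·32·31) / 6! = 1402410240 / 720 = 1947792.

1947792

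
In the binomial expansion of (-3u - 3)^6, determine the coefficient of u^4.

The general term is C(6,j)·(-3u)^j·(-3)^(6-j); the u^4 term has j = 4.
C(6,4) = 15.
Coefficient = C(6,4) · (-3)^4 · (-3)^2 = 15 · 81 · 9 = 10935.

10935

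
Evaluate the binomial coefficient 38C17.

C(38,17) = (38·37·36·35·34·33·32·31·30·29·28·27·26·25·24·23·22) / 17! = 10237090866494416404480000 / 355687428096000 = 28781143380.

28781143380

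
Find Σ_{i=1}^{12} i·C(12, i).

Since i·C(12,i) = 12·C(11,i−1), the sum is 12·2^11 = 12·2048 = 24576.

24576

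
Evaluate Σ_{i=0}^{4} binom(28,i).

1 + 28 + 378 + 3276 + 20475 = 24158.

24158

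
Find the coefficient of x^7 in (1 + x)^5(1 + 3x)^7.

Coefficient of x^7 = Σ_{j} C(5,j)·1^j·C(7,7-j)·3^(7-j) for j from 0 to 5.
= 2187 + 25515 + 51030 + 28350 + 4725 + 189 = 111996.

111996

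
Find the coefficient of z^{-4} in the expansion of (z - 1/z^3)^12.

495

General term: C(12,j)·(z)^j·(-1/z^3)^(12-j), with z-exponent 1j − 3(12−j) = 4j − 36.
Set 4j − 36 = -4: j = 8.
C(12,8) = 495; 1^8 = 1; (-1)^4 = 1.
Coefficient = 495 · 1 · 1 = 495.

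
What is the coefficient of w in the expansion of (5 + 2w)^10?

The general term is C(10,j)·(5)^j·(2w)^(10-j); the w^1 term has j = 9.
C(10,9) = 10.
Coefficient = C(10,9) · 5^9 · 2^1 = 10 · 1953125 · 2 = 39062500.

39062500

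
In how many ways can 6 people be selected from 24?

134596

This is C(24,6) = 134596.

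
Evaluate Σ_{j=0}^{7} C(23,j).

1 + 23 + 253 + 1771 + 8855 + 33649 + 100947 + 245157 = 390656.

390656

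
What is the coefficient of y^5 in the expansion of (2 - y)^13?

The general term is C(13,j)·(2)^j·(-y)^(13-j); the y^5 term has j = 8.
C(13,8) = 1287.
Coefficient = C(13,8) · 2^8 · (-1)^5 = 1287 · 256 · (-1) = -329472.

-329472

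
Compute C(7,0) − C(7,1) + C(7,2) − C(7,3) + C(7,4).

15

The partial alternating sum Σ_{k=0}^{4} (−1)^k C(7,k) = (−1)^4 C(6,4) = 15.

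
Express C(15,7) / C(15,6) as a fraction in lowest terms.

9/7

C(n,k+1)/C(n,k) = (n−k)/(k+1) = (15−6)/(6+1) = 9/7.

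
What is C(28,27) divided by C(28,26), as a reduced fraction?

2/27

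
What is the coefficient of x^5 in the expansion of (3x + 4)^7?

The general term is C(7,j)·(3x)^j·(4)^(7-j); the x^5 term has j = 5.
C(7,5) = 21.
Coefficient = C(7,5) · 3^5 · 4^2 = 21 · 243 · 16 = 81648.

81648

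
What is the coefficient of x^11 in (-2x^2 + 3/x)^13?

General term: C(13,j)·(-2x^2)^j·(3/x)^(13-j), with x-exponent 2j − 1(13−j) = 3j − 13.
Set 3j − 13 = 11: j = 8.
C(13,8) = 1287; (-2)^8 = 256; 3^5 = 243.
Coefficient = 1287 · 256 · 243 = 80061696.

80061696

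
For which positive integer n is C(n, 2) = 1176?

n(n−1)/2 = 1176 ⇒ n(n−1) = 2352. Since 49·48 = 2352, n = 49.

49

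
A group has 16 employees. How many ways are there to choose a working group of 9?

This is C(16,9) = 11440.

11440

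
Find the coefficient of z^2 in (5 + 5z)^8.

10937500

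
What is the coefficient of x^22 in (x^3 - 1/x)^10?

General term: C(10,j)·(x^3)^j·(-1/x)^(10-j), with x-exponent 3j − 1(10−j) = 4j − 10.
Set 4j − 10 = 22: j = 8.
C(10,8) = 45; 1^8 = 1; (-1)^2 = 1.
Coefficient = 45 · 1 · 1 = 45.

45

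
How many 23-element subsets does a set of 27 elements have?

17550

C(27,23) = C(27,4) by symmetry.
C(27,4) = (27·26·25·24) / 4! = 421200 / 24 = 17550.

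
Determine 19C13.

27132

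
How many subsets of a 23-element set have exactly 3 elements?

1771

Choose the 3 positions: C(23,3) = 1771.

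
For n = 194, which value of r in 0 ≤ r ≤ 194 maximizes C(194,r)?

C(194,r) is maximized at r = 194/2 = 97.

97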